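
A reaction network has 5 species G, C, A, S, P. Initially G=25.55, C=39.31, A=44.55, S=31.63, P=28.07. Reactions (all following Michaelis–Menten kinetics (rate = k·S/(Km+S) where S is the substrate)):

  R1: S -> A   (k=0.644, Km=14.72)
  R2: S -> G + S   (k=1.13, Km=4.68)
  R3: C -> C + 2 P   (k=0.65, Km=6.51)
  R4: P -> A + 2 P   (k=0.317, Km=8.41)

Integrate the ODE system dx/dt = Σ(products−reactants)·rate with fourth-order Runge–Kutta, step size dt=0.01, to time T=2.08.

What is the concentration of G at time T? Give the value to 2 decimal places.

RK4 with dt=0.01: 208 steps to T=2.08. Trajectory (selected grid times):
t=0.00: G=25.55 C=39.31 A=44.55 S=31.63 P=28.07
t=0.23: G=25.78 C=39.31 A=44.71 S=31.53 P=28.38
t=0.46: G=26.00 C=39.31 A=44.86 S=31.43 P=28.70
t=0.69: G=26.23 C=39.31 A=45.02 S=31.33 P=29.01
t=0.92: G=26.45 C=39.31 A=45.18 S=31.23 P=29.32
t=1.16: G=26.69 C=39.31 A=45.34 S=31.12 P=29.65
t=1.39: G=26.92 C=39.31 A=45.50 S=31.02 P=29.96
t=1.62: G=27.14 C=39.31 A=45.66 S=30.92 P=30.28
t=1.85: G=27.37 C=39.31 A=45.82 S=30.82 P=30.59
t=2.08: G=27.59 C=39.31 A=45.97 S=30.72 P=30.90
Read off G at T=2.08: 27.59

G at T = 27.59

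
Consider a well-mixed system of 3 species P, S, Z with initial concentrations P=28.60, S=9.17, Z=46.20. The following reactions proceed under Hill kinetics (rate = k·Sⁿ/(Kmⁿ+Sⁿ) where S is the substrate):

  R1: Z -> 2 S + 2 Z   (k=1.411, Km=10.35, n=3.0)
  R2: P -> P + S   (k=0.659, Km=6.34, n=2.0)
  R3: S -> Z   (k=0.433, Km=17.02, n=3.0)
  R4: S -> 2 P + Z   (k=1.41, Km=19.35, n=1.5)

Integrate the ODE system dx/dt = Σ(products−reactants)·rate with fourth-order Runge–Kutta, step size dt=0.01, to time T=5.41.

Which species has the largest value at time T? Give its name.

RK4 with dt=0.01: 541 steps to T=5.41. Trajectory (selected grid times):
t=0.00: P=28.60 S=9.17 Z=46.20
t=0.60: P=29.06 S=10.95 Z=47.31
t=1.20: P=29.61 S=12.66 Z=48.49
t=1.80: P=30.23 S=14.32 Z=49.73
t=2.40: P=30.92 S=15.93 Z=51.02
t=3.01: P=31.69 S=17.51 Z=52.38
t=3.61: P=32.50 S=19.02 Z=53.77
t=4.21: P=33.36 S=20.50 Z=55.20
t=4.81: P=34.26 S=21.94 Z=56.67
t=5.41: P=35.21 S=23.35 Z=58.16
At T=5.41: P=35.21 S=23.35 Z=58.16; the largest is Z.

Dominant species at T: Z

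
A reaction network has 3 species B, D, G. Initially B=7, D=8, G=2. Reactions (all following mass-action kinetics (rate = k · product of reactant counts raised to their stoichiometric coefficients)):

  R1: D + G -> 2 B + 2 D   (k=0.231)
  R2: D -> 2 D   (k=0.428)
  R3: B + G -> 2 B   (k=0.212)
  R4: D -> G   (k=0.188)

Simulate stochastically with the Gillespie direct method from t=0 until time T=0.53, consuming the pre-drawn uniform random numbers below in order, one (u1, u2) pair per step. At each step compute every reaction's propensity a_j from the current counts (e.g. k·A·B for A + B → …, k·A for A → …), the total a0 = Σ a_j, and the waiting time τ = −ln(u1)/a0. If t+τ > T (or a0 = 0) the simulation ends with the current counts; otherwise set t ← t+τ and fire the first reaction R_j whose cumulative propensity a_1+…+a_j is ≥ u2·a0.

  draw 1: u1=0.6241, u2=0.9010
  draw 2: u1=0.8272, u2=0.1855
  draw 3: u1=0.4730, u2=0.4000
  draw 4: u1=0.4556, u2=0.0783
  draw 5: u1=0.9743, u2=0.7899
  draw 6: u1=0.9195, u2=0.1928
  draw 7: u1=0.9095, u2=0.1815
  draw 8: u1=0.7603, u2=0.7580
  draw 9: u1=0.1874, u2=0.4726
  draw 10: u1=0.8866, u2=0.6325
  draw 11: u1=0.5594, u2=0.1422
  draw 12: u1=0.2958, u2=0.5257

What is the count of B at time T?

B at T = 13

t=0.000: B=7 D=8 G=2
Draw 1: a1=3.696, a2=3.424, a3=2.968, a4=1.504, a0=11.592; τ=−ln(0.6241)/11.592=0.041 → t=0.041; u2·a0=0.9010·11.592=10.444; a1+…+a3=10.088 < 10.444 ≤ a1+…+a4=11.592 → R4 fires; B=7 D=7 G=3
Draw 2: a1=4.851, a2=2.996, a3=4.452, a4=1.316, a0=13.615; τ=−ln(0.8272)/13.615=0.014 → t=0.055; u2·a0=0.1855·13.615=2.526 ≤ a1=4.851 → R1 fires; B=9 D=8 G=2
Draw 3: a1=3.696, a2=3.424, a3=3.816, a4=1.504, a0=12.440; τ=−ln(0.4730)/12.440=0.060 → t=0.115; u2·a0=0.4000·12.440=4.976; a1=3.696 < 4.976 ≤ a1+a2=7.120 → R2 fires; B=9 D=9 G=2
Draw 4: a1=4.158, a2=3.852, a3=3.816, a4=1.692, a0=13.518; τ=−ln(0.4556)/13.518=0.058 → t=0.173; u2·a0=0.0783·13.518=1.058 ≤ a1=4.158 → R1 fires; B=11 D=10 G=1
Draw 5: a1=2.310, a2=4.280, a3=2.332, a4=1.880, a0=10.802; τ=−ln(0.9743)/10.802=0.002 → t=0.175; u2·a0=0.7899·10.802=8.532; a1+a2=6.590 < 8.532 ≤ a1+…+a3=8.922 → R3 fires; B=12 D=10 G=0
Draw 6: a1=0.000, a2=4.280, a3=0.000, a4=1.880, a0=6.160; τ=−ln(0.9195)/6.160=0.014 → t=0.189; u2·a0=0.1928·6.160=1.188; a1=0.000 < 1.188 ≤ a1+a2=4.280 → R2 fires; B=12 D=11 G=0
Draw 7: a1=0.000, a2=4.708, a3=0.000, a4=2.068, a0=6.776; τ=−ln(0.9095)/6.776=0.014 → t=0.203; u2·a0=0.1815·6.776=1.230; a1=0.000 < 1.230 ≤ a1+a2=4.708 → R2 fires; B=12 D=12 G=0
Draw 8: a1=0.000, a2=5.136, a3=0.000, a4=2.256, a0=7.392; τ=−ln(0.7603)/7.392=0.037 → t=0.240; u2·a0=0.7580·7.392=5.603; a1+…+a3=5.136 < 5.603 ≤ a1+…+a4=7.392 → R4 fires; B=12 D=11 G=1
Draw 9: a1=2.541, a2=4.708, a3=2.544, a4=2.068, a0=11.861; τ=−ln(0.1874)/11.861=0.141 → t=0.381; u2·a0=0.4726·11.861=5.606; a1=2.541 < 5.606 ≤ a1+a2=7.249 → R2 fires; B=12 D=12 G=1
Draw 10: a1=2.772, a2=5.136, a3=2.544, a4=2.256, a0=12.708; τ=−ln(0.8866)/12.708=0.009 → t=0.391; u2·a0=0.6325·12.708=8.038; a1+a2=7.908 < 8.038 ≤ a1+…+a3=10.452 → R3 fires; B=13 D=12 G=0
Draw 11: a1=0.000, a2=5.136, a3=0.000, a4=2.256, a0=7.392; τ=−ln(0.5594)/7.392=0.079 → t=0.469; u2·a0=0.1422·7.392=1.051; a1=0.000 < 1.051 ≤ a1+a2=5.136 → R2 fires; B=13 D=13 G=0
Draw 12: a1=0.000, a2=5.564, a3=0.000, a4=2.444, a0=8.008; τ=−ln(0.2958)/8.008=0.152 → t=0.621 > T=0.53: stop.
Read off B at T=0.53: 13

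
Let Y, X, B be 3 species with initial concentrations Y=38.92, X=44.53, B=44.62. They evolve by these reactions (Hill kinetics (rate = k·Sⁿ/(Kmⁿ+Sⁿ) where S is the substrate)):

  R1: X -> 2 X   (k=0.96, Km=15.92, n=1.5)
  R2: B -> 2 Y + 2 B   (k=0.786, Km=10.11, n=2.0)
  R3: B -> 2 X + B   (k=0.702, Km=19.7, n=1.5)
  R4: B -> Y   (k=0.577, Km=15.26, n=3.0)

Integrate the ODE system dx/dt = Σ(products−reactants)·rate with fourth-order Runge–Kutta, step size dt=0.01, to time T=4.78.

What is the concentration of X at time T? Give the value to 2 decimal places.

X at T = 53.61

RK4 with dt=0.01: 478 steps to T=4.78. Trajectory (selected grid times):
t=0.00: Y=38.92 X=44.53 B=44.62
t=0.53: Y=40.01 X=45.53 B=44.72
t=1.06: Y=41.09 X=46.52 B=44.82
t=1.59: Y=42.18 X=47.53 B=44.93
t=2.12: Y=43.27 X=48.53 B=45.03
t=2.66: Y=44.38 X=49.56 B=45.13
t=3.19: Y=45.46 X=50.57 B=45.24
t=3.72: Y=46.55 X=51.58 B=45.34
t=4.25: Y=47.64 X=52.59 B=45.44
t=4.78: Y=48.73 X=53.61 B=45.54
Read off X at T=4.78: 53.61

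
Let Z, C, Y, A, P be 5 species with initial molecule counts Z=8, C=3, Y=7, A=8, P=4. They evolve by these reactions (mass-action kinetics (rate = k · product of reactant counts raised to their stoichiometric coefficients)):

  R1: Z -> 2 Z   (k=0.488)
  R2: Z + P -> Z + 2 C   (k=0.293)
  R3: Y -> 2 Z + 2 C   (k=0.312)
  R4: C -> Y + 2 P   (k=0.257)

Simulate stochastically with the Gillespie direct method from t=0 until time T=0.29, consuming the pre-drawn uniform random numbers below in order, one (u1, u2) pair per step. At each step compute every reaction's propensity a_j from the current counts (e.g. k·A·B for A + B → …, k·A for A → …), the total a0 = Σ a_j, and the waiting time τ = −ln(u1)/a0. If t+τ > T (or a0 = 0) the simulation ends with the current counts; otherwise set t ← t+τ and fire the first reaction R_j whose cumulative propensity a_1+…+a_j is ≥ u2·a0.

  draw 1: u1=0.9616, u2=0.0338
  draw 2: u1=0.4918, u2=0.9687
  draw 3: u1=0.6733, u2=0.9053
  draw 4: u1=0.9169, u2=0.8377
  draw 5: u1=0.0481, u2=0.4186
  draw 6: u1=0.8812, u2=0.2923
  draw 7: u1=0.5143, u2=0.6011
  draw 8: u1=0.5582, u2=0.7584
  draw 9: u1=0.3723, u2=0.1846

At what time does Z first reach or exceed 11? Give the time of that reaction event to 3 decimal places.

t=0.000: Z=8 C=3 Y=7 A=8 P=4
Draw 1: a1=3.904, a2=9.376, a3=2.184, a4=0.771, a0=16.235; τ=−ln(0.9616)/16.235=0.002 → t=0.002; u2·a0=0.0338·16.235=0.549 ≤ a1=3.904 → R1 fires; Z=9 C=3 Y=7 A=8 P=4
Draw 2: a1=4.392, a2=10.548, a3=2.184, a4=0.771, a0=17.895; τ=−ln(0.4918)/17.895=0.040 → t=0.042; u2·a0=0.9687·17.895=17.335; a1+…+a3=17.124 < 17.335 ≤ a1+…+a4=17.895 → R4 fires; Z=9 C=2 Y=8 A=8 P=6
Draw 3: a1=4.392, a2=15.822, a3=2.496, a4=0.514, a0=23.224; τ=−ln(0.6733)/23.224=0.017 → t=0.059; u2·a0=0.9053·23.224=21.025; a1+a2=20.214 < 21.025 ≤ a1+…+a3=22.710 → R3 fires; Z=11 C=4 Y=7 A=8 P=6
Draw 4: a1=5.368, a2=19.338, a3=2.184, a4=1.028, a0=27.918; τ=−ln(0.9169)/27.918=0.003 → t=0.062; u2·a0=0.8377·27.918=23.387; a1=5.368 < 23.387 ≤ a1+a2=24.706 → R2 fires; Z=11 C=6 Y=7 A=8 P=5
Draw 5: a1=5.368, a2=16.115, a3=2.184, a4=1.542, a0=25.209; τ=−ln(0.0481)/25.209=0.120 → t=0.183; u2·a0=0.4186·25.209=10.552; a1=5.368 < 10.552 ≤ a1+a2=21.483 → R2 fires; Z=11 C=8 Y=7 A=8 P=4
Draw 6: a1=5.368, a2=12.892, a3=2.184, a4=2.056, a0=22.500; τ=−ln(0.8812)/22.500=0.006 → t=0.188; u2·a0=0.2923·22.500=6.577; a1=5.368 < 6.577 ≤ a1+a2=18.260 → R2 fires; Z=11 C=10 Y=7 A=8 P=3
Draw 7: a1=5.368, a2=9.669, a3=2.184, a4=2.570, a0=19.791; τ=−ln(0.5143)/19.791=0.034 → t=0.222; u2·a0=0.6011·19.791=11.896; a1=5.368 < 11.896 ≤ a1+a2=15.037 → R2 fires; Z=11 C=12 Y=7 A=8 P=2
Draw 8: a1=5.368, a2=6.446, a3=2.184, a4=3.084, a0=17.082; τ=−ln(0.5582)/17.082=0.034 → t=0.256; u2·a0=0.7584·17.082=12.955; a1+a2=11.814 < 12.955 ≤ a1+…+a3=13.998 → R3 fires; Z=13 C=14 Y=6 A=8 P=2
Draw 9: a1=6.344, a2=7.618, a3=1.872, a4=3.598, a0=19.432; τ=−ln(0.3723)/19.432=0.051 → t=0.307 > T=0.29: stop.
Z first becomes ≥ 11 when it reaches 11 at the event at t=0.059.

Threshold first reached at t = 0.059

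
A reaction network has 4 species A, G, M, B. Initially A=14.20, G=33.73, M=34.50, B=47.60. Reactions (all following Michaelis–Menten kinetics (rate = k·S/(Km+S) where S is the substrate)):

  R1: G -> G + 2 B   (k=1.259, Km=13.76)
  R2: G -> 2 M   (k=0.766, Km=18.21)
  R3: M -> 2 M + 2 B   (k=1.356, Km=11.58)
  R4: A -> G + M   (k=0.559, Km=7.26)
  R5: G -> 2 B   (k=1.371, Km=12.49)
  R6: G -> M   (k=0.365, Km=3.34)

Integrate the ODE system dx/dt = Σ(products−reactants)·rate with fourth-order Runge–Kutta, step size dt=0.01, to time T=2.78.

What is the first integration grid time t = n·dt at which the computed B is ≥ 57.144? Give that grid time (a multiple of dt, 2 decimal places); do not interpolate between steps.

RK4 with dt=0.01: 278 steps to T=2.78. Trajectory (selected grid times):
t=0.00: A=14.20 G=33.73 M=34.50 B=47.60
t=0.31: A=14.09 G=33.28 M=35.34 B=49.40
t=0.62: A=13.97 G=32.83 M=36.18 B=51.21
t=0.93: A=13.86 G=32.38 M=37.02 B=53.01
t=1.24: A=13.74 G=31.93 M=37.86 B=54.81
t=1.54: A=13.63 G=31.50 M=38.68 B=56.55
t=1.64: A=13.60 G=31.36 M=38.95 B=57.13
t=1.65: A=13.59 G=31.34 M=38.97 B=57.19
t=1.85: A=13.52 G=31.06 M=39.51 B=58.35
t=2.16: A=13.41 G=30.62 M=40.35 B=60.15
t=2.47: A=13.30 G=30.18 M=41.19 B=61.94
t=2.78: A=13.18 G=29.74 M=42.03 B=63.73
B(1.64)=57.132 < 57.144 but B(1.65)=57.190 ≥ 57.144, so the first grid time is t=1.65.

Threshold first reached at t = 1.65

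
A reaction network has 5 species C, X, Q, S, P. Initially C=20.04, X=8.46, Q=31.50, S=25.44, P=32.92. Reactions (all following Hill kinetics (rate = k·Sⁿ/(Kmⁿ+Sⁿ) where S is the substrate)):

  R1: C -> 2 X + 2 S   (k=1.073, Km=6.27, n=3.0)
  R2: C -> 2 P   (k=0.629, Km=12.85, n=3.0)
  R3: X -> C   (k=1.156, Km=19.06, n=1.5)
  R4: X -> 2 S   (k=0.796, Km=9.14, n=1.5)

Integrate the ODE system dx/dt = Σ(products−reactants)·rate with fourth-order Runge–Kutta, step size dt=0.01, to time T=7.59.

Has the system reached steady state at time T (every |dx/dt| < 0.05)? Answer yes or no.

RK4 with dt=0.01: 759 steps to T=7.59. Trajectory (selected grid times):
t=0.00: C=20.04 X=8.46 Q=31.50 S=25.44 P=32.92
t=0.84: C=19.00 X=9.63 Q=31.50 S=27.85 P=33.74
t=1.69: C=17.99 X=10.75 Q=31.50 S=30.34 P=34.54
t=2.53: C=17.06 X=11.78 Q=31.50 S=32.83 P=35.30
t=3.37: C=16.17 X=12.75 Q=31.50 S=35.36 P=36.02
t=4.22: C=15.33 X=13.68 Q=31.50 S=37.93 P=36.71
t=5.06: C=14.54 X=14.54 Q=31.50 S=40.49 P=37.36
t=5.90: C=13.81 X=15.35 Q=31.50 S=43.05 P=37.97
t=6.75: C=13.12 X=16.12 Q=31.50 S=45.65 P=38.54
t=7.59: C=12.48 X=16.82 Q=31.50 S=48.20 P=39.06
Rates at T: R1=0.9523, R2=0.3007, R3=0.5240, R4=0.5684
dx/dt at T (Σ net stoichiometry × rate): C=-0.7290, X=+0.8121, Q=+0.0000, S=+3.0413, P=+0.6015
Largest |dx/dt| is |+3.0413| (S) ≥ 0.05 → not steady.

Steady state at T: no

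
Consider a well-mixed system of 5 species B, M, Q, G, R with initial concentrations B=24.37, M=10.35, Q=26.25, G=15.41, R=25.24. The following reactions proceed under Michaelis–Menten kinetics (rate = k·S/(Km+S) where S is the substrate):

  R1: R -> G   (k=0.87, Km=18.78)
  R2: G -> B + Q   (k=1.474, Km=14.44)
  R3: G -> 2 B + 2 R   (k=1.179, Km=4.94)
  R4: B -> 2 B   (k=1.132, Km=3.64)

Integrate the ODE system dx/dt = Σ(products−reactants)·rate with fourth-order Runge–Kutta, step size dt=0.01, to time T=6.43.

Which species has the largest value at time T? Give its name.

RK4 with dt=0.01: 643 steps to T=6.43. Trajectory (selected grid times):
t=0.00: B=24.37 M=10.35 Q=26.25 G=15.41 R=25.24
t=0.71: B=26.87 M=10.35 Q=26.78 G=14.60 R=26.14
t=1.43: B=29.37 M=10.35 Q=27.31 G=13.81 R=27.04
t=2.14: B=31.82 M=10.35 Q=27.81 G=13.07 R=27.89
t=2.86: B=34.27 M=10.35 Q=28.31 G=12.33 R=28.74
t=3.57: B=36.66 M=10.35 Q=28.79 G=11.64 R=29.55
t=4.29: B=39.05 M=10.35 Q=29.25 G=10.97 R=30.34
t=5.00: B=41.38 M=10.35 Q=29.70 G=10.34 R=31.10
t=5.72: B=43.70 M=10.35 Q=30.13 G=9.73 R=31.85
t=6.43: B=45.96 M=10.35 Q=30.54 G=9.15 R=32.56
At T=6.43: B=45.96 M=10.35 Q=30.54 G=9.15 R=32.56; the largest is B.

Dominant species at T: B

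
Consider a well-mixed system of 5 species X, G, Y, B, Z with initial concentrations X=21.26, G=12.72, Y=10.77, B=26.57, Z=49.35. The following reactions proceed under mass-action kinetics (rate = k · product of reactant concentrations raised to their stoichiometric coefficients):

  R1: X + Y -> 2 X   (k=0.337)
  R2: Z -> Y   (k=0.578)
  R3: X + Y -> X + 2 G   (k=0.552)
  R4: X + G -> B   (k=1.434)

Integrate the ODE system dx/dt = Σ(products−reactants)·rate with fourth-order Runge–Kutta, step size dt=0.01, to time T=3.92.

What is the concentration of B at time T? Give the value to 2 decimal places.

RK4 with dt=0.01: 392 steps to T=3.92. Trajectory (selected grid times):
t=0.00: X=21.26 G=12.72 Y=10.77 B=26.57 Z=49.35
t=0.44: X=1.33 G=4.94 Y=7.77 B=51.84 Z=38.27
t=0.87: X=0.23 G=5.82 Y=13.89 B=53.81 Z=29.85
t=1.31: X=0.06 G=6.31 Y=19.83 B=54.27 Z=23.14
t=1.74: X=0.03 G=6.57 Y=24.59 B=54.43 Z=18.05
t=2.18: X=0.02 G=6.78 Y=28.39 B=54.53 Z=14.00
t=2.61: X=0.02 G=7.00 Y=31.22 B=54.62 Z=10.92
t=3.05: X=0.03 G=7.30 Y=33.33 B=54.74 Z=8.47
t=3.48: X=0.04 G=7.73 Y=34.71 B=54.92 Z=6.60
t=3.92: X=0.05 G=8.30 Y=35.54 B=55.16 Z=5.12
Read off B at T=3.92: 55.16

B at T = 55.16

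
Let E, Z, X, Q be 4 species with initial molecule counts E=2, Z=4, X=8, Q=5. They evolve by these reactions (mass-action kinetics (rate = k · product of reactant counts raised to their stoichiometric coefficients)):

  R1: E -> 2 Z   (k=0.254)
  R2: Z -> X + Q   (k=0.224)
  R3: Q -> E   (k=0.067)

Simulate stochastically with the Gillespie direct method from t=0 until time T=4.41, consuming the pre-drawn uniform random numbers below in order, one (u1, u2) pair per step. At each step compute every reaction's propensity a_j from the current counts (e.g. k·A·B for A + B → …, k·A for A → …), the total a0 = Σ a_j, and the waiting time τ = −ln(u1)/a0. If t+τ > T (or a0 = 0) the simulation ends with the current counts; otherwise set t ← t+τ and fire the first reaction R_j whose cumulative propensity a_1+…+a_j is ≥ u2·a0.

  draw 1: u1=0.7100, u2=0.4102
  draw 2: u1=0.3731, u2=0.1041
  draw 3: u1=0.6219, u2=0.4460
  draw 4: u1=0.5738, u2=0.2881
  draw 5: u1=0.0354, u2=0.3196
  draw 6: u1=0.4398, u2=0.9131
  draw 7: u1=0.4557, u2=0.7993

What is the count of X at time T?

t=0.000: E=2 Z=4 X=8 Q=5
Draw 1: a1=0.508, a2=0.896, a3=0.335, a0=1.739; τ=−ln(0.7100)/1.739=0.197 → t=0.197; u2·a0=0.4102·1.739=0.713; a1=0.508 < 0.713 ≤ a1+a2=1.404 → R2 fires; E=2 Z=3 X=9 Q=6
Draw 2: a1=0.508, a2=0.672, a3=0.402, a0=1.582; τ=−ln(0.3731)/1.582=0.623 → t=0.820; u2·a0=0.1041·1.582=0.165 ≤ a1=0.508 → R1 fires; E=1 Z=5 X=9 Q=6
Draw 3: a1=0.254, a2=1.120, a3=0.402, a0=1.776; τ=−ln(0.6219)/1.776=0.267 → t=1.088; u2·a0=0.4460·1.776=0.792; a1=0.254 < 0.792 ≤ a1+a2=1.374 → R2 fires; E=1 Z=4 X=10 Q=7
Draw 4: a1=0.254, a2=0.896, a3=0.469, a0=1.619; τ=−ln(0.5738)/1.619=0.343 → t=1.431; u2·a0=0.2881·1.619=0.466; a1=0.254 < 0.466 ≤ a1+a2=1.150 → R2 fires; E=1 Z=3 X=11 Q=8
Draw 5: a1=0.254, a2=0.672, a3=0.536, a0=1.462; τ=−ln(0.0354)/1.462=2.285 → t=3.716; u2·a0=0.3196·1.462=0.467; a1=0.254 < 0.467 ≤ a1+a2=0.926 → R2 fires; E=1 Z=2 X=12 Q=9
Draw 6: a1=0.254, a2=0.448, a3=0.603, a0=1.305; τ=−ln(0.4398)/1.305=0.629 → t=4.345; u2·a0=0.9131·1.305=1.192; a1+a2=0.702 < 1.192 ≤ a1+…+a3=1.305 → R3 fires; E=2 Z=2 X=12 Q=8
Draw 7: a1=0.508, a2=0.448, a3=0.536, a0=1.492; τ=−ln(0.4557)/1.492=0.527 → t=4.872 > T=4.41: stop.
Read off X at T=4.41: 12

X at T = 12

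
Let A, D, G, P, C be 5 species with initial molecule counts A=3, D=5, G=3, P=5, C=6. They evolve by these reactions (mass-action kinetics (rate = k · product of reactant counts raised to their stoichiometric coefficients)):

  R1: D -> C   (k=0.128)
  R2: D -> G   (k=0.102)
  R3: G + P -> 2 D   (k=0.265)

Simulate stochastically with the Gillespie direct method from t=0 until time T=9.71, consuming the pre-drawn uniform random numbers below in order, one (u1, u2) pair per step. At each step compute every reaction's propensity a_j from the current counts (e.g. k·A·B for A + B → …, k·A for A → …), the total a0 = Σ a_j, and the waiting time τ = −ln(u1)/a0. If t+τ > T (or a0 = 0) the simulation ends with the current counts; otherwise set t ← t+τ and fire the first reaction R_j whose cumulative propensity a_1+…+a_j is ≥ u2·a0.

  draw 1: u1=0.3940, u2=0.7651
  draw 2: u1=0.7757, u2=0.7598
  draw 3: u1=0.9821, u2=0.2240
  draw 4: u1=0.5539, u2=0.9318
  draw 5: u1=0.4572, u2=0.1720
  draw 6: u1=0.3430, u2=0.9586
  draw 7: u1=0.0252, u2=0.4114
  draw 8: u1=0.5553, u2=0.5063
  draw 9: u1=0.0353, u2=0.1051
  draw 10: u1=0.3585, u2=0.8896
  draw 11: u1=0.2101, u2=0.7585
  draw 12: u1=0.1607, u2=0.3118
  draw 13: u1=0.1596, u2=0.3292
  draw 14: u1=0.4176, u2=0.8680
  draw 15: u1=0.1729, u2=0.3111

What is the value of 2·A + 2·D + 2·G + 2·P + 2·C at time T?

Value at T = 44

Check how each reaction changes W = 2·A + 2·D + 2·G + 2·P + 2·C (weight of products minus weight of reactants):
R1: D -> C: (2·1) − (2·1) = 2 − 2 = 0
R2: D -> G: (2·1) − (2·1) = 2 − 2 = 0
R3: G + P -> 2 D: (2·2) − (2·1 + 2·1) = 4 − 4 = 0
Every reaction leaves W unchanged, so W is conserved and no simulation is needed: W(T) = W(0) = 2·3 + 2·5 + 2·3 + 2·5 + 2·6 = 44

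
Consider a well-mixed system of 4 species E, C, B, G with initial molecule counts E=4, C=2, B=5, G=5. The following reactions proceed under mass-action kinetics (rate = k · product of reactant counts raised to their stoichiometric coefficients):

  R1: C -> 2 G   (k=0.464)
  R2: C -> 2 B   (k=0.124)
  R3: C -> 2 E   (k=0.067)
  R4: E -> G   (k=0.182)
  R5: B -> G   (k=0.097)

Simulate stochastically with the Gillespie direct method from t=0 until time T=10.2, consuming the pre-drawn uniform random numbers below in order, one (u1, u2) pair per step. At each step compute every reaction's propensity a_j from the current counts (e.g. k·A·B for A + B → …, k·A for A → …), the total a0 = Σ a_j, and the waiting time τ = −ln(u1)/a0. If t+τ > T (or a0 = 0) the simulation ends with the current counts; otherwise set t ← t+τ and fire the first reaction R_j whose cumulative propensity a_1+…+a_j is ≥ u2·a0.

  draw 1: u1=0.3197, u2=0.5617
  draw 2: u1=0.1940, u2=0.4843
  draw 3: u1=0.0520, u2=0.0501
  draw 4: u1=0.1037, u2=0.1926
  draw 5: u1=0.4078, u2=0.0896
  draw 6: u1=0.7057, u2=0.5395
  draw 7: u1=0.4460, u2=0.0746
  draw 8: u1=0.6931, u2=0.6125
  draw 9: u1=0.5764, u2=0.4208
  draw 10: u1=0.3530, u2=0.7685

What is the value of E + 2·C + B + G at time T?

Value at T = 18

Check how each reaction changes W = E + 2·C + B + G (weight of products minus weight of reactants):
R1: C -> 2 G: (1·2) − (2·1) = 2 − 2 = 0
R2: C -> 2 B: (1·2) − (2·1) = 2 − 2 = 0
R3: C -> 2 E: (1·2) − (2·1) = 2 − 2 = 0
R4: E -> G: (1·1) − (1·1) = 1 − 1 = 0
R5: B -> G: (1·1) − (1·1) = 1 − 1 = 0
Every reaction leaves W unchanged, so W is conserved and no simulation is needed: W(T) = W(0) = 4 + 2·2 + 5 + 5 = 18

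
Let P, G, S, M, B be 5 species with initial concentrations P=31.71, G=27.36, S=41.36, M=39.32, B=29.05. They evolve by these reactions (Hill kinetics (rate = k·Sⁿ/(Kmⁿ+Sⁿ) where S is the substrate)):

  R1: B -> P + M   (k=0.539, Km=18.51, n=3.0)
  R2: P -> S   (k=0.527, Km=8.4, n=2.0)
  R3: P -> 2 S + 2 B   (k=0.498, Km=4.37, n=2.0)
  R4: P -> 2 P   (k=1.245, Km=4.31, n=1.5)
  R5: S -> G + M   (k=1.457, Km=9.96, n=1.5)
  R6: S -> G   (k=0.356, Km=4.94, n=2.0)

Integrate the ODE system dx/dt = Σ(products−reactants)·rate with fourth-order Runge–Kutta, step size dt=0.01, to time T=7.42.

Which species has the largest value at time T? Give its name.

Dominant species at T: M

RK4 with dt=0.01: 742 steps to T=7.42. Trajectory (selected grid times):
t=0.00: P=31.71 G=27.36 S=41.36 M=39.32 B=29.05
t=0.82: P=32.23 G=28.72 S=41.21 M=40.74 B=29.50
t=1.65: P=32.76 G=30.09 S=41.06 M=42.18 B=29.95
t=2.47: P=33.29 G=31.44 S=40.91 M=43.61 B=30.39
t=3.30: P=33.82 G=32.81 S=40.77 M=45.05 B=30.84
t=4.12: P=34.36 G=34.17 S=40.63 M=46.48 B=31.28
t=4.95: P=34.90 G=35.54 S=40.48 M=47.93 B=31.72
t=5.77: P=35.44 G=36.89 S=40.34 M=49.37 B=32.16
t=6.60: P=35.98 G=38.26 S=40.21 M=50.82 B=32.59
t=7.42: P=36.53 G=39.61 S=40.07 M=52.26 B=33.02
At T=7.42: P=36.53 G=39.61 S=40.07 M=52.26 B=33.02; the largest is M.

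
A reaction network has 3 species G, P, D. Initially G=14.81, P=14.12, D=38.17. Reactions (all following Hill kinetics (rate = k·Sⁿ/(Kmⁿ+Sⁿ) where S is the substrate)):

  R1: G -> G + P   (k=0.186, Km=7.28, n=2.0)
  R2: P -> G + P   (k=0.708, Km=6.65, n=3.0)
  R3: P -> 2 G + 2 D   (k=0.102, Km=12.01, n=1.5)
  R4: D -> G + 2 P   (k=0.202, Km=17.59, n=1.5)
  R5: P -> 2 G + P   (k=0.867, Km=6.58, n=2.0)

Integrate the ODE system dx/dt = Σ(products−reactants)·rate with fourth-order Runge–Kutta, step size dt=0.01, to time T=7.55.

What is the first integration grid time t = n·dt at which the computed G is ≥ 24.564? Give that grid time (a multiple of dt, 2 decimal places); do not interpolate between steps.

RK4 with dt=0.01: 755 steps to T=7.55. Trajectory (selected grid times):
t=0.00: G=14.81 P=14.12 D=38.17
t=0.84: G=16.78 P=14.46 D=38.14
t=1.68: G=18.76 P=14.80 D=38.11
t=2.52: G=20.76 P=15.15 D=38.08
t=3.36: G=22.77 P=15.50 D=38.05
t=4.10: G=24.55 P=15.80 D=38.03
t=4.11: G=24.57 P=15.81 D=38.03
t=4.19: G=24.77 P=15.84 D=38.02
t=5.03: G=26.80 P=16.19 D=38.00
t=5.87: G=28.84 P=16.54 D=37.97
t=6.71: G=30.90 P=16.90 D=37.95
t=7.55: G=32.97 P=17.25 D=37.93
G(4.10)=24.548 < 24.564 but G(4.11)=24.572 ≥ 24.564, so the first grid time is t=4.11.

Threshold first reached at t = 4.11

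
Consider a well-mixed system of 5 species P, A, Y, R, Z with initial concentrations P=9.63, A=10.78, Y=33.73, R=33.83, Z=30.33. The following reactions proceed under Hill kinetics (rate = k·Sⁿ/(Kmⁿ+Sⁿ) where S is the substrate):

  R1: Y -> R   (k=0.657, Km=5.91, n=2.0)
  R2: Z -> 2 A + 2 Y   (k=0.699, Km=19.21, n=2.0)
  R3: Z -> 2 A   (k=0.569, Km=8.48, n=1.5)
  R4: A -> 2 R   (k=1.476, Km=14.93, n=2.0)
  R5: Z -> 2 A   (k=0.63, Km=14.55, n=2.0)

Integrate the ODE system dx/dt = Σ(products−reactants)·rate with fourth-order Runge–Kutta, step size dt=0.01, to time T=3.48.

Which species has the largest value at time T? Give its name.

Dominant species at T: R

RK4 with dt=0.01: 348 steps to T=3.48. Trajectory (selected grid times):
t=0.00: P=9.63 A=10.78 Y=33.73 R=33.83 Z=30.33
t=0.39: P=9.63 A=11.74 Y=33.87 R=34.50 Z=29.74
t=0.77: P=9.63 A=12.65 Y=34.00 R=35.19 Z=29.18
t=1.16: P=9.63 A=13.55 Y=34.13 R=35.94 Z=28.60
t=1.55: P=9.63 A=14.43 Y=34.25 R=36.72 Z=28.03
t=1.93: P=9.63 A=15.25 Y=34.37 R=37.52 Z=27.48
t=2.32: P=9.63 A=16.07 Y=34.48 R=38.38 Z=26.92
t=2.71: P=9.63 A=16.87 Y=34.59 R=39.26 Z=26.36
t=3.09: P=9.63 A=17.63 Y=34.70 R=40.14 Z=25.82
t=3.48: P=9.63 A=18.38 Y=34.80 R=41.07 Z=25.28
At T=3.48: P=9.63 A=18.38 Y=34.80 R=41.07 Z=25.28; the largest is R.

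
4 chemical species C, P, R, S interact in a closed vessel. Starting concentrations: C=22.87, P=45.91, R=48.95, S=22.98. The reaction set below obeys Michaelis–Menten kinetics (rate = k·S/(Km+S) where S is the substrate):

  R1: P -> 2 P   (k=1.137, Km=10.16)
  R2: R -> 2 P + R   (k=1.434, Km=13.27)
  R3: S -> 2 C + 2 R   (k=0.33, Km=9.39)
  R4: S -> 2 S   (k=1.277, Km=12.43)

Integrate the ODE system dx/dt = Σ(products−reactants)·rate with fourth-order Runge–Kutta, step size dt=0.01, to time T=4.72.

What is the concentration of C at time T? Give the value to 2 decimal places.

RK4 with dt=0.01: 472 steps to T=4.72. Trajectory (selected grid times):
t=0.00: C=22.87 P=45.91 R=48.95 S=22.98
t=0.52: C=23.11 P=47.57 R=49.19 S=23.29
t=1.05: C=23.36 P=49.27 R=49.44 S=23.61
t=1.57: C=23.61 P=50.93 R=49.69 S=23.92
t=2.10: C=23.86 P=52.64 R=49.94 S=24.24
t=2.62: C=24.11 P=54.31 R=50.19 S=24.56
t=3.15: C=24.36 P=56.02 R=50.44 S=24.88
t=3.67: C=24.61 P=57.71 R=50.69 S=25.20
t=4.20: C=24.87 P=59.43 R=50.95 S=25.53
t=4.72: C=25.12 P=61.12 R=51.20 S=25.85
Read off C at T=4.72: 25.12

C at T = 25.12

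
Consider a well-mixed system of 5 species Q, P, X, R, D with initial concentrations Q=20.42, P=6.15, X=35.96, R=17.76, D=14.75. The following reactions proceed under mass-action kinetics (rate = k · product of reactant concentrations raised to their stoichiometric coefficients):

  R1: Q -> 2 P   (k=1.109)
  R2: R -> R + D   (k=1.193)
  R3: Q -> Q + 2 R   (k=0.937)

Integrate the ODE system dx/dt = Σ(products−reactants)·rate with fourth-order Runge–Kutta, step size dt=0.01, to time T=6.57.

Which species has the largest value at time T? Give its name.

RK4 with dt=0.01: 657 steps to T=6.57. Trajectory (selected grid times):
t=0.00: Q=20.42 P=6.15 X=35.96 R=17.76 D=14.75
t=0.73: Q=9.09 P=28.81 X=35.96 R=36.91 D=39.67
t=1.46: Q=4.04 P=38.90 X=35.96 R=45.43 D=76.02
t=2.19: Q=1.80 P=43.39 X=35.96 R=49.22 D=117.46
t=2.92: Q=0.80 P=45.39 X=35.96 R=50.91 D=161.16
t=3.65: Q=0.36 P=46.28 X=35.96 R=51.66 D=205.87
t=4.38: Q=0.16 P=46.67 X=35.96 R=52.00 D=251.03
t=5.11: Q=0.07 P=46.85 X=35.96 R=52.15 D=296.38
t=5.84: Q=0.03 P=46.93 X=35.96 R=52.21 D=341.83
t=6.57: Q=0.01 P=46.96 X=35.96 R=52.24 D=387.32
At T=6.57: Q=0.01 P=46.96 X=35.96 R=52.24 D=387.32; the largest is D.

Dominant species at T: D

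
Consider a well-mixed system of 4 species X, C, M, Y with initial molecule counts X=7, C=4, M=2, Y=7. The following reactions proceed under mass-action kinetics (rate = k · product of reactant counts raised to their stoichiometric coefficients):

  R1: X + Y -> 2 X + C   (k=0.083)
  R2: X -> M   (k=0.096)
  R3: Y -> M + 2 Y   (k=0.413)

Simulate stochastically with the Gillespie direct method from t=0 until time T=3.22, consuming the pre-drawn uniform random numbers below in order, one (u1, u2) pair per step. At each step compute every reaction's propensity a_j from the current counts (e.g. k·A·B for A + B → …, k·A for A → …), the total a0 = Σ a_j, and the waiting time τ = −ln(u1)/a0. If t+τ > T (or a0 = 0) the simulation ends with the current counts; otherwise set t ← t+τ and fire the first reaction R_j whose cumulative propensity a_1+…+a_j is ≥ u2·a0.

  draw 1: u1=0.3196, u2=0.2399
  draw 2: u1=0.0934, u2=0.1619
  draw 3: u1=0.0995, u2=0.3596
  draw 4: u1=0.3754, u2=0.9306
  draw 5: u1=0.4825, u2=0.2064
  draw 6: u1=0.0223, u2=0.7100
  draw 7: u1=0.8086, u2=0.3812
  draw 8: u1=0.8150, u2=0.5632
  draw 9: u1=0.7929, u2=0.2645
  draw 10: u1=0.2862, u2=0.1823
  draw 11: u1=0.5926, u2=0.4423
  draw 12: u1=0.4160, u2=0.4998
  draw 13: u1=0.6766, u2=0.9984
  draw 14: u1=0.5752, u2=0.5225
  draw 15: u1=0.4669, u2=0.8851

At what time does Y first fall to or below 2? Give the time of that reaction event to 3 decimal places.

t=0.000: X=7 C=4 M=2 Y=7
Draw 1: a1=4.067, a2=0.672, a3=2.891, a0=7.630; τ=−ln(0.3196)/7.630=0.150 → t=0.150; u2·a0=0.2399·7.630=1.830 ≤ a1=4.067 → R1 fires; X=8 C=5 M=2 Y=6
Draw 2: a1=3.984, a2=0.768, a3=2.478, a0=7.230; τ=−ln(0.0934)/7.230=0.328 → t=0.477; u2·a0=0.1619·7.230=1.171 ≤ a1=3.984 → R1 fires; X=9 C=6 M=2 Y=5
Draw 3: a1=3.735, a2=0.864, a3=2.065, a0=6.664; τ=−ln(0.0995)/6.664=0.346 → t=0.824; u2·a0=0.3596·6.664=2.396 ≤ a1=3.735 → R1 fires; X=10 C=7 M=2 Y=4
Draw 4: a1=3.320, a2=0.960, a3=1.652, a0=5.932; τ=−ln(0.3754)/5.932=0.165 → t=0.989; u2·a0=0.9306·5.932=5.520; a1+a2=4.280 < 5.520 ≤ a1+…+a3=5.932 → R3 fires; X=10 C=7 M=3 Y=5
Draw 5: a1=4.150, a2=0.960, a3=2.065, a0=7.175; τ=−ln(0.4825)/7.175=0.102 → t=1.090; u2·a0=0.2064·7.175=1.481 ≤ a1=4.150 → R1 fires; X=11 C=8 M=3 Y=4
Draw 6: a1=3.652, a2=1.056, a3=1.652, a0=6.360; τ=−ln(0.0223)/6.360=0.598 → t=1.688; u2·a0=0.7100·6.360=4.516; a1=3.652 < 4.516 ≤ a1+a2=4.708 → R2 fires; X=10 C=8 M=4 Y=4
Draw 7: a1=3.320, a2=0.960, a3=1.652, a0=5.932; τ=−ln(0.8086)/5.932=0.036 → t=1.724; u2·a0=0.3812·5.932=2.261 ≤ a1=3.320 → R1 fires; X=11 C=9 M=4 Y=3
Draw 8: a1=2.739, a2=1.056, a3=1.239, a0=5.034; τ=−ln(0.8150)/5.034=0.041 → t=1.765; u2·a0=0.5632·5.034=2.835; a1=2.739 < 2.835 ≤ a1+a2=3.795 → R2 fires; X=10 C=9 M=5 Y=3
Draw 9: a1=2.490, a2=0.960, a3=1.239, a0=4.689; τ=−ln(0.7929)/4.689=0.049 → t=1.814; u2·a0=0.2645·4.689=1.240 ≤ a1=2.490 → R1 fires; X=11 C=10 M=5 Y=2
Draw 10: a1=1.826, a2=1.056, a3=0.826, a0=3.708; τ=−ln(0.2862)/3.708=0.337 → t=2.152; u2·a0=0.1823·3.708=0.676 ≤ a1=1.826 → R1 fires; X=12 C=11 M=5 Y=1
Draw 11: a1=0.996, a2=1.152, a3=0.413, a0=2.561; τ=−ln(0.5926)/2.561=0.204 → t=2.356; u2·a0=0.4423·2.561=1.133; a1=0.996 < 1.133 ≤ a1+a2=2.148 → R2 fires; X=11 C=11 M=6 Y=1
Draw 12: a1=0.913, a2=1.056, a3=0.413, a0=2.382; τ=−ln(0.4160)/2.382=0.368 → t=2.724; u2·a0=0.4998·2.382=1.191; a1=0.913 < 1.191 ≤ a1+a2=1.969 → R2 fires; X=10 C=11 M=7 Y=1
Draw 13: a1=0.830, a2=0.960, a3=0.413, a0=2.203; τ=−ln(0.6766)/2.203=0.177 → t=2.902; u2·a0=0.9984·2.203=2.199; a1+a2=1.790 < 2.199 ≤ a1+…+a3=2.203 → R3 fires; X=10 C=11 M=8 Y=2
Draw 14: a1=1.660, a2=0.960, a3=0.826, a0=3.446; τ=−ln(0.5752)/3.446=0.160 → t=3.062; u2·a0=0.5225·3.446=1.801; a1=1.660 < 1.801 ≤ a1+a2=2.620 → R2 fires; X=9 C=11 M=9 Y=2
Draw 15: a1=1.494, a2=0.864, a3=0.826, a0=3.184; τ=−ln(0.4669)/3.184=0.239 → t=3.301 > T=3.22: stop.
Y first becomes ≤ 2 when it reaches 2 at the event at t=1.814.

Threshold first reached at t = 1.814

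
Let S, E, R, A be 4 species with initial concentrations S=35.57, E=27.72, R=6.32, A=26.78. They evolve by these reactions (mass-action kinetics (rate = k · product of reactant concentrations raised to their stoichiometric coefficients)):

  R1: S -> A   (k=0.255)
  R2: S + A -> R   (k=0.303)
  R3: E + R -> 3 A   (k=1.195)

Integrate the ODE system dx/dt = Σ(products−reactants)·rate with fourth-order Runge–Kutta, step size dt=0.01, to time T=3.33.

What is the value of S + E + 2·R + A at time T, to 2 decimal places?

Value at T = 102.71

Check how each reaction changes W = S + E + 2·R + A (weight of products minus weight of reactants):
R1: S -> A: (1·1) − (1·1) = 1 − 1 = 0
R2: S + A -> R: (2·1) − (1·1 + 1·1) = 2 − 2 = 0
R3: E + R -> 3 A: (1·3) − (1·1 + 2·1) = 3 − 3 = 0
Every reaction leaves W unchanged, so W is conserved and no simulation is needed: W(T) = W(0) = 35.57 + 27.72 + 2·6.32 + 26.78 = 102.71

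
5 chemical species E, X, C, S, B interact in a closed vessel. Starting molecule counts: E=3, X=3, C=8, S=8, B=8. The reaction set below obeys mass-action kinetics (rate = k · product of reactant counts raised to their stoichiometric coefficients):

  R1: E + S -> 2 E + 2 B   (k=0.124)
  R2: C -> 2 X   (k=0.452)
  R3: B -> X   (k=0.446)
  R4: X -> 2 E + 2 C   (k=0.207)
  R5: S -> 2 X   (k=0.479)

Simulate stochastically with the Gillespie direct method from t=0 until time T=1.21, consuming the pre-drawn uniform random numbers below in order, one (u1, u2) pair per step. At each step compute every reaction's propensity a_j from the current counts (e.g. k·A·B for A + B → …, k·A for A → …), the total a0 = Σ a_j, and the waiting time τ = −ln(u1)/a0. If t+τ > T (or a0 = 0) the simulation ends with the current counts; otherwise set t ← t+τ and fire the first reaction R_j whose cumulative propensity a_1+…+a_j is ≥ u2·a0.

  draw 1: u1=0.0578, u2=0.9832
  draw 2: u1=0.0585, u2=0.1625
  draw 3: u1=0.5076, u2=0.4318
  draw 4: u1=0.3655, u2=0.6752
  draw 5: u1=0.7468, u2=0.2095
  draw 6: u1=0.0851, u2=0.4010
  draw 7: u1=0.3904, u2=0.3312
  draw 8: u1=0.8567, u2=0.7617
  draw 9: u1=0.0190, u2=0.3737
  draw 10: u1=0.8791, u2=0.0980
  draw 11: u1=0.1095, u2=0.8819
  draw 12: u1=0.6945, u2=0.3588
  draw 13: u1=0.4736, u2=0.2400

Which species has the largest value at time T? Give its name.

t=0.000: E=3 X=3 C=8 S=8 B=8
Draw 1: a1=2.976, a2=3.616, a3=3.568, a4=0.621, a5=3.832, a0=14.613; τ=−ln(0.0578)/14.613=0.195 → t=0.195; u2·a0=0.9832·14.613=14.368; a1+…+a4=10.781 < 14.368 ≤ a1+…+a5=14.613 → R5 fires; E=3 X=5 C=8 S=7 B=8
Draw 2: a1=2.604, a2=3.616, a3=3.568, a4=1.035, a5=3.353, a0=14.176; τ=−ln(0.0585)/14.176=0.200 → t=0.395; u2·a0=0.1625·14.176=2.304 ≤ a1=2.604 → R1 fires; E=4 X=5 C=8 S=6 B=10
Draw 3: a1=2.976, a2=3.616, a3=4.460, a4=1.035, a5=2.874, a0=14.961; τ=−ln(0.5076)/14.961=0.045 → t=0.441; u2·a0=0.4318·14.961=6.460; a1=2.976 < 6.460 ≤ a1+a2=6.592 → R2 fires; E=4 X=7 C=7 S=6 B=10
Draw 4: a1=2.976, a2=3.164, a3=4.460, a4=1.449, a5=2.874, a0=14.923; τ=−ln(0.3655)/14.923=0.067 → t=0.508; u2·a0=0.6752·14.923=10.076; a1+a2=6.140 < 10.076 ≤ a1+…+a3=10.600 → R3 fires; E=4 X=8 C=7 S=6 B=9
Draw 5: a1=2.976, a2=3.164, a3=4.014, a4=1.656, a5=2.874, a0=14.684; τ=−ln(0.7468)/14.684=0.020 → t=0.528; u2·a0=0.2095·14.684=3.076; a1=2.976 < 3.076 ≤ a1+a2=6.140 → R2 fires; E=4 X=10 C=6 S=6 B=9
Draw 6: a1=2.976, a2=2.712, a3=4.014, a4=2.070, a5=2.874, a0=14.646; τ=−ln(0.0851)/14.646=0.168 → t=0.696; u2·a0=0.4010·14.646=5.873; a1+a2=5.688 < 5.873 ≤ a1+…+a3=9.702 → R3 fires; E=4 X=11 C=6 S=6 B=8
Draw 7: a1=2.976, a2=2.712, a3=3.568, a4=2.277, a5=2.874, a0=14.407; τ=−ln(0.3904)/14.407=0.065 → t=0.762; u2·a0=0.3312·14.407=4.772; a1=2.976 < 4.772 ≤ a1+a2=5.688 → R2 fires; E=4 X=13 C=5 S=6 B=8
Draw 8: a1=2.976, a2=2.260, a3=3.568, a4=2.691, a5=2.874, a0=14.369; τ=−ln(0.8567)/14.369=0.011 → t=0.772; u2·a0=0.7617·14.369=10.945; a1+…+a3=8.804 < 10.945 ≤ a1+…+a4=11.495 → R4 fires; E=6 X=12 C=7 S=6 B=8
Draw 9: a1=4.464, a2=3.164, a3=3.568, a4=2.484, a5=2.874, a0=16.554; τ=−ln(0.0190)/16.554=0.239 → t=1.012; u2·a0=0.3737·16.554=6.186; a1=4.464 < 6.186 ≤ a1+a2=7.628 → R2 fires; E=6 X=14 C=6 S=6 B=8
Draw 10: a1=4.464, a2=2.712, a3=3.568, a4=2.898, a5=2.874, a0=16.516; τ=−ln(0.8791)/16.516=0.008 → t=1.019; u2·a0=0.0980·16.516=1.619 ≤ a1=4.464 → R1 fires; E=7 X=14 C=6 S=5 B=10
Draw 11: a1=4.340, a2=2.712, a3=4.460, a4=2.898, a5=2.395, a0=16.805; τ=−ln(0.1095)/16.805=0.132 → t=1.151; u2·a0=0.8819·16.805=14.820; a1+…+a4=14.410 < 14.820 ≤ a1+…+a5=16.805 → R5 fires; E=7 X=16 C=6 S=4 B=10
Draw 12: a1=3.472, a2=2.712, a3=4.460, a4=3.312, a5=1.916, a0=15.872; τ=−ln(0.6945)/15.872=0.023 → t=1.174; u2·a0=0.3588·15.872=5.695; a1=3.472 < 5.695 ≤ a1+a2=6.184 → R2 fires; E=7 X=18 C=5 S=4 B=10
Draw 13: a1=3.472, a2=2.260, a3=4.460, a4=3.726, a5=1.916, a0=15.834; τ=−ln(0.4736)/15.834=0.047 → t=1.221 > T=1.21: stop.
At T=1.21: E=7 X=18 C=5 S=4 B=10; the largest is X.

Dominant species at T: X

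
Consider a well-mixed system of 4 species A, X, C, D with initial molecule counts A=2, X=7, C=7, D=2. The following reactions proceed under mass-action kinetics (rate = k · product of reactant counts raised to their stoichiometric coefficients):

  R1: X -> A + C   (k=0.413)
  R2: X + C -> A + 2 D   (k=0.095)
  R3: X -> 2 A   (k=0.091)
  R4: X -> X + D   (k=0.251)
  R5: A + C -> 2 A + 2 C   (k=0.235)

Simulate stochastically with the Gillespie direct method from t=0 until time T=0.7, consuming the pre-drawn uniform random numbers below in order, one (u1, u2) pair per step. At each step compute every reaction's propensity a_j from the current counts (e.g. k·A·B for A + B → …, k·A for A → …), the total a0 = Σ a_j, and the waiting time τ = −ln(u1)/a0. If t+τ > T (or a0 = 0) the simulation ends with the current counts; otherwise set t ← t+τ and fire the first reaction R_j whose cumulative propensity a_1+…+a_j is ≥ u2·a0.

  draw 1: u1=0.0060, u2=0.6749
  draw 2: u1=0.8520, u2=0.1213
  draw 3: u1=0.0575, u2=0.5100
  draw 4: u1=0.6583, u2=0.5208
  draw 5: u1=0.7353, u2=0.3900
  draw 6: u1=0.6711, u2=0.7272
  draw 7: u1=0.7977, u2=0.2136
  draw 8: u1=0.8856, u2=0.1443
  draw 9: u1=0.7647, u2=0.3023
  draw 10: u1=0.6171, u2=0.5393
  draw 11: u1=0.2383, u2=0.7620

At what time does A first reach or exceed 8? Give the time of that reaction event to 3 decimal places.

Threshold first reached at t = 0.648

t=0.000: A=2 X=7 C=7 D=2
Draw 1: a1=2.891, a2=4.655, a3=0.637, a4=1.757, a5=3.290, a0=13.230; τ=−ln(0.0060)/13.230=0.387 → t=0.387; u2·a0=0.6749·13.230=8.929; a1+…+a3=8.183 < 8.929 ≤ a1+…+a4=9.940 → R4 fires; A=2 X=7 C=7 D=3
Draw 2: a1=2.891, a2=4.655, a3=0.637, a4=1.757, a5=3.290, a0=13.230; τ=−ln(0.8520)/13.230=0.012 → t=0.399; u2·a0=0.1213·13.230=1.605 ≤ a1=2.891 → R1 fires; A=3 X=6 C=8 D=3
Draw 3: a1=2.478, a2=4.560, a3=0.546, a4=1.506, a5=5.640, a0=14.730; τ=−ln(0.0575)/14.730=0.194 → t=0.593; u2·a0=0.5100·14.730=7.512; a1+a2=7.038 < 7.512 ≤ a1+…+a3=7.584 → R3 fires; A=5 X=5 C=8 D=3
Draw 4: a1=2.065, a2=3.800, a3=0.455, a4=1.255, a5=9.400, a0=16.975; τ=−ln(0.6583)/16.975=0.025 → t=0.617; u2·a0=0.5208·16.975=8.841; a1+…+a4=7.575 < 8.841 ≤ a1+…+a5=16.975 → R5 fires; A=6 X=5 C=9 D=3
Draw 5: a1=2.065, a2=4.275, a3=0.455, a4=1.255, a5=12.690, a0=20.740; τ=−ln(0.7353)/20.740=0.015 → t=0.632; u2·a0=0.3900·20.740=8.089; a1+…+a4=8.050 < 8.089 ≤ a1+…+a5=20.740 → R5 fires; A=7 X=5 C=10 D=3
Draw 6: a1=2.065, a2=4.750, a3=0.455, a4=1.255, a5=16.450, a0=24.975; τ=−ln(0.6711)/24.975=0.016 → t=0.648; u2·a0=0.7272·24.975=18.162; a1+…+a4=8.525 < 18.162 ≤ a1+…+a5=24.975 → R5 fires; A=8 X=5 C=11 D=3
Draw 7: a1=2.065, a2=5.225, a3=0.455, a4=1.255, a5=20.680, a0=29.680; τ=−ln(0.7977)/29.680=0.008 → t=0.656; u2·a0=0.2136·29.680=6.340; a1=2.065 < 6.340 ≤ a1+a2=7.290 → R2 fires; A=9 X=4 C=10 D=5
Draw 8: a1=1.652, a2=3.800, a3=0.364, a4=1.004, a5=21.150, a0=27.970; τ=−ln(0.8856)/27.970=0.004 → t=0.660; u2·a0=0.1443·27.970=4.036; a1=1.652 < 4.036 ≤ a1+a2=5.452 → R2 fires; A=10 X=3 C=9 D=7
Draw 9: a1=1.239, a2=2.565, a3=0.273, a4=0.753, a5=21.150, a0=25.980; τ=−ln(0.7647)/25.980=0.010 → t=0.670; u2·a0=0.3023·25.980=7.854; a1+…+a4=4.830 < 7.854 ≤ a1+…+a5=25.980 → R5 fires; A=11 X=3 C=10 D=7
Draw 10: a1=1.239, a2=2.850, a3=0.273, a4=0.753, a5=25.850, a0=30.965; τ=−ln(0.6171)/30.965=0.016 → t=0.686; u2·a0=0.5393·30.965=16.699; a1+…+a4=5.115 < 16.699 ≤ a1+…+a5=30.965 → R5 fires; A=12 X=3 C=11 D=7
Draw 11: a1=1.239, a2=3.135, a3=0.273, a4=0.753, a5=31.020, a0=36.420; τ=−ln(0.2383)/36.420=0.039 → t=0.725 > T=0.7: stop.
A first becomes ≥ 8 when it reaches 8 at the event at t=0.648.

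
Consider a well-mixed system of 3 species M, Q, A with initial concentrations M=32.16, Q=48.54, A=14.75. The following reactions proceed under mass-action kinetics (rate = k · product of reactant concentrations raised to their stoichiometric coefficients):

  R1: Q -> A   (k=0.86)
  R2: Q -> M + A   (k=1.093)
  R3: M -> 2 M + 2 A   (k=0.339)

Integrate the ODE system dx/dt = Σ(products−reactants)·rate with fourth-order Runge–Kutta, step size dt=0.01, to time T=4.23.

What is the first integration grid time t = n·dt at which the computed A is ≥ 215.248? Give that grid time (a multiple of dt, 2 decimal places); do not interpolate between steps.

RK4 with dt=0.01: 423 steps to T=4.23. Trajectory (selected grid times):
t=0.00: M=32.16 Q=48.54 A=14.75
t=0.47: M=55.62 Q=19.38 A=58.18
t=0.94: M=72.37 Q=7.74 A=90.31
t=1.41: M=87.73 Q=3.09 A=120.46
t=1.88: M=104.02 Q=1.23 A=152.83
t=2.35: M=122.44 Q=0.49 A=189.58
t=2.64: M=135.22 Q=0.28 A=215.11
t=2.65: M=135.68 Q=0.27 A=216.03
t=2.82: M=143.77 Q=0.20 A=232.21
t=3.29: M=168.68 Q=0.08 A=282.01
t=3.76: M=197.84 Q=0.03 A=340.33
t=4.23: M=232.03 Q=0.01 A=408.69
A(2.64)=215.107 < 215.248 but A(2.65)=216.031 ≥ 215.248, so the first grid time is t=2.65.

Threshold first reached at t = 2.65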